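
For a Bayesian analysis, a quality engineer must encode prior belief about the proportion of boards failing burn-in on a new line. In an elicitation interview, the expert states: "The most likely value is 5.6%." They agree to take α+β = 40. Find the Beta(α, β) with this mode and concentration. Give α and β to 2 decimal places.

α = 3.13, β = 36.87

For α,β > 1 the Beta mode is (α−1)/(α+β−2). With α+β = 40, the mode is (α−1)/38.
Set (α−1)/38 = 0.056 → α = 1 + 0.056·38 = 3.13.
β = 40 − α = 36.87.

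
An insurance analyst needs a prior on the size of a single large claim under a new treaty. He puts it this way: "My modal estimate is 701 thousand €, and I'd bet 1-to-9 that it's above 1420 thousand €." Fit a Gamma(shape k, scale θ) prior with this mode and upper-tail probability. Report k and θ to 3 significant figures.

Gamma(k,θ) with k>1 has mode (k−1)θ, so θ = 701/(k−1).
Need P(X < 1420) = 0.9 with θ tied to k this way. Start at k = 2, θ = 701: P(X<1420) ≈ 0.601.
Too low — raise k to concentrate. Iterating converges to k ≈ 4.85.
Then θ = 701/(4.85−1) ≈ 182.

k ≈ 4.85, θ ≈ 182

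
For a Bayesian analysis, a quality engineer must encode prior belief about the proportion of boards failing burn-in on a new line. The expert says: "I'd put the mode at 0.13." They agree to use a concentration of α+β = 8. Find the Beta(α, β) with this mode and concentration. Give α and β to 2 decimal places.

α = 1.78, β = 6.22

For α,β > 1 the Beta mode is (α−1)/(α+β−2). With α+β = 8, the mode is (α−1)/6.
Set (α−1)/6 = 0.13 → α = 1 + 0.13·6 = 1.78.
β = 8 − α = 6.22.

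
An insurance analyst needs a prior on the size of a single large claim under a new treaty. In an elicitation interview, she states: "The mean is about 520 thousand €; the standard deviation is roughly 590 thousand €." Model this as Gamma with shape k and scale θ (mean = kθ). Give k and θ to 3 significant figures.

k ≈ 0.777, θ ≈ 669

For Gamma(k, scale θ): mean = kθ, variance = kθ², so CV = 1/√k.
CV = SD/mean = 590/520 = 1.135, hence k = 1/CV² = 0.777.
Then θ = mean/k = 520/0.777 = 669.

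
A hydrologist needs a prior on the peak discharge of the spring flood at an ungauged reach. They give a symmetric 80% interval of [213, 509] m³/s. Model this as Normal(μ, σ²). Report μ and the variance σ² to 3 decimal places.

μ = 361.000, σ² = 13336.788

A symmetric 80% interval runs μ ± z·σ with z = 1.282.
Half-width = 148, so σ = 148/1.282 = 115.4850 and σ² = 13336.788.
μ is the interval midpoint, 361.000.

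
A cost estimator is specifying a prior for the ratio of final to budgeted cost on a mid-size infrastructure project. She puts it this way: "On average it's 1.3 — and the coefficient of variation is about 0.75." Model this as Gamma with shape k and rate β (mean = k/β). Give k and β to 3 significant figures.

For Gamma(k, rate β): mean = k/β, variance = k/β², so CV = 1/√k.
CV = 0.75, hence k = 1/CV² = 1.78.
Then β = k/mean = 1.78/1.3 = 1.37.

k ≈ 1.78, β ≈ 1.37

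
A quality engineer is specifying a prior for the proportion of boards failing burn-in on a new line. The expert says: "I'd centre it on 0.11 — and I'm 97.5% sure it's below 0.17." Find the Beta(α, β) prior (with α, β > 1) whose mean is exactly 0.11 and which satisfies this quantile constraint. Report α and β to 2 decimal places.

With mean 0.11 fixed, write α = 0.11s, β = 0.89s where s = α+β.
Need P(θ < 0.17) = 0.975 under Beta(0.11s, 0.89s). Normal approximation: (q−m)/√(m(1−m)/s) ≈ z_{0.975} = 1.96, so s ≈ 0.11·0.89·(1.96)²/(0.17−0.11)² = 104.5.
At s = 104.5: P(θ<0.17) ≈ 0.964. Adjusting to match 0.975 gives s ≈ 125.76.
So α = 0.11·125.76 ≈ 13.83, β = 0.89·125.76 ≈ 111.93.

α ≈ 13.83, β ≈ 111.93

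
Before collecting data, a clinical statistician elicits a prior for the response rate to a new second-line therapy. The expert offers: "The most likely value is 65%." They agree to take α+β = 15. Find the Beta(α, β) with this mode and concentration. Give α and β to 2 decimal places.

For α,β > 1 the Beta mode is (α−1)/(α+β−2). With α+β = 15, the mode is (α−1)/13.
Set (α−1)/13 = 0.65 → α = 1 + 0.65·13 = 9.45.
β = 15 − α = 5.55.

α = 9.45, β = 5.55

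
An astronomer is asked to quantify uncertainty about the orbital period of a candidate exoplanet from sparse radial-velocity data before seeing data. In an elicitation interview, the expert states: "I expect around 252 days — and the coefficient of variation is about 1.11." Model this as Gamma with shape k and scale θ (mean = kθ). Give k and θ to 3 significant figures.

For Gamma(k, scale θ): mean = kθ, variance = kθ², so CV = 1/√k.
CV = 1.11, hence k = 1/CV² = 0.812.
Then θ = mean/k = 252/0.812 = 310.

k ≈ 0.812, θ ≈ 310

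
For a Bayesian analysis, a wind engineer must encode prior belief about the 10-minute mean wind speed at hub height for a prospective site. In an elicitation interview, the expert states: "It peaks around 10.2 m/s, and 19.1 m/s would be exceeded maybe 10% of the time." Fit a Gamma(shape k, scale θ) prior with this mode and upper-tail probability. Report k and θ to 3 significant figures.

Gamma(k,θ) with k>1 has mode (k−1)θ, so θ = 10.2/(k−1).
Need P(X < 19.1) = 0.9 with θ tied to k this way. Start at k = 2, θ = 10.2: P(X<19.1) ≈ 0.558.
Too low — raise k to concentrate. Iterating converges to k ≈ 5.85.
Then θ = 10.2/(5.85−1) ≈ 2.1.

k ≈ 5.85, θ ≈ 2.1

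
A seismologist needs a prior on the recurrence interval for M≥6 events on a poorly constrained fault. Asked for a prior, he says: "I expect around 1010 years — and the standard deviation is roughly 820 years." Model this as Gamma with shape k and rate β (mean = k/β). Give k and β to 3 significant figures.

For Gamma(k, rate β): mean = k/β, variance = k/β², so CV = 1/√k.
CV = SD/mean = 820/1010 = 0.8119, hence k = 1/CV² = 1.52.
Then β = k/mean = 1.52/1010 = 0.0015.

k ≈ 1.52, β ≈ 0.0015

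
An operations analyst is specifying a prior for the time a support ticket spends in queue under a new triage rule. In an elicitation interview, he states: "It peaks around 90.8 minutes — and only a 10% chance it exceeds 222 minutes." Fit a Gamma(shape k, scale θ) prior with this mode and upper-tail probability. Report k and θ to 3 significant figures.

k ≈ 3.4, θ ≈ 37.8

Gamma(k,θ) with k>1 has mode (k−1)θ, so θ = 90.8/(k−1).
Need P(X < 222) = 0.9 with θ tied to k this way. Start at k = 2, θ = 90.8: P(X<222) ≈ 0.701.
Too low — raise k to concentrate. Iterating converges to k ≈ 3.4.
Then θ = 90.8/(3.4−1) ≈ 37.8.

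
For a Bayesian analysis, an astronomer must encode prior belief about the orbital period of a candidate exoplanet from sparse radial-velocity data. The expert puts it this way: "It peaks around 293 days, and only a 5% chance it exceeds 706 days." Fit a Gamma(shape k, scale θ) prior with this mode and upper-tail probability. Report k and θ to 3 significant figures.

Gamma(k,θ) with k>1 has mode (k−1)θ, so θ = 293/(k−1).
Need P(X < 706) = 0.95 with θ tied to k this way. Start at k = 2, θ = 293: P(X<706) ≈ 0.694.
Too low — raise k to concentrate. Iterating converges to k ≈ 4.53.
Then θ = 293/(4.53−1) ≈ 83.1.

k ≈ 4.53, θ ≈ 83.1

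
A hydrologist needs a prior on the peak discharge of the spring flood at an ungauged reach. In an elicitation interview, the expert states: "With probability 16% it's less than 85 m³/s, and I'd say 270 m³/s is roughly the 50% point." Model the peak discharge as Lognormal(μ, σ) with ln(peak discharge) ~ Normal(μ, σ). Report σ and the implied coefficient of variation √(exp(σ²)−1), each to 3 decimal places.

σ ≈ 1.162, CV ≈ 1.691

If T ~ Lognormal(μ,σ) then ln T ~ Normal(μ,σ), so the p-quantile of ln T is μ + z_p·σ.
ln(85) = 4.443 and ln(270) = 5.598; z_{0.16} = -0.9945, z_{0.5} = 0.
σ = (5.598 − 4.443)/(0 − (-0.9945)) = 1.162.
μ = 4.443 − (-0.9945)·1.162 = 5.598.
CV = √(exp(σ²)−1) = √(exp(1.3507)−1) = 1.691.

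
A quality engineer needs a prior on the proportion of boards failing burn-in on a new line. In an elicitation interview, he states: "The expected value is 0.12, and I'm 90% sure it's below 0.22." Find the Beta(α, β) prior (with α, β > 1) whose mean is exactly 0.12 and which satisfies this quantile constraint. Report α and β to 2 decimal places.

With mean 0.12 fixed, write α = 0.12s, β = 0.88s where s = α+β.
Need P(θ < 0.22) = 0.9 under Beta(0.12s, 0.88s). Normal approximation: (q−m)/√(m(1−m)/s) ≈ z_{0.9} = 1.28, so s ≈ 0.12·0.88·(1.28)²/(0.22−0.12)² = 17.3.
At s = 17.3: P(θ<0.22) ≈ 0.893. Adjusting to match 0.9 gives s ≈ 18.89.
So α = 0.12·18.89 ≈ 2.27, β = 0.88·18.89 ≈ 16.62.

α ≈ 2.27, β ≈ 16.62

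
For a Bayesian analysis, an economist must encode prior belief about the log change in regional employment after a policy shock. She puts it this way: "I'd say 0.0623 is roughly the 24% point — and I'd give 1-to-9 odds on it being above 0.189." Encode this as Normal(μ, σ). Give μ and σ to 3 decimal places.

For Normal(μ,σ), the p-quantile is μ + z_p·σ. Here z_{0.24} = -0.7063, z_{0.9} = 1.282.
So 0.0623 = μ − 0.7063σ and 0.189 = μ + 1.282σ.
Subtracting: σ = (0.189 − 0.0623)/(1.282 − (-0.7063)) = 0.064.
Then μ = 0.0623 − (-0.7063)·0.064 = 0.107.

μ = 0.107, σ = 0.064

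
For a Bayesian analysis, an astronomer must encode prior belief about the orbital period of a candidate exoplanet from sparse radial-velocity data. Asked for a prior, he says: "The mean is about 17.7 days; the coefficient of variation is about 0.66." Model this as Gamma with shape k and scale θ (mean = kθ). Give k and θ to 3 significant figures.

For Gamma(k, scale θ): mean = kθ, variance = kθ², so CV = 1/√k.
CV = 0.66, hence k = 1/CV² = 2.3.
Then θ = mean/k = 17.7/2.3 = 7.71.

k ≈ 2.3, θ ≈ 7.71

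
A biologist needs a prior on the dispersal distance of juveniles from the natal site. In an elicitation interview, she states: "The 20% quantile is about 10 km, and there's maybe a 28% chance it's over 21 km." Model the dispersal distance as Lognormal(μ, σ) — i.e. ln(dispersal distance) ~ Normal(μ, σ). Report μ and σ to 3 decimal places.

μ ≈ 2.741, σ ≈ 0.521

If T ~ Lognormal(μ,σ) then ln T ~ Normal(μ,σ), so the p-quantile of ln T is μ + z_p·σ.
ln(10) = 2.303 and ln(21) = 3.045; z_{0.2} = -0.8416, z_{0.72} = 0.5828.
σ = (3.045 − 2.303)/(0.5828 − (-0.8416)) = 0.521.
μ = 2.303 − (-0.8416)·0.521 = 2.741.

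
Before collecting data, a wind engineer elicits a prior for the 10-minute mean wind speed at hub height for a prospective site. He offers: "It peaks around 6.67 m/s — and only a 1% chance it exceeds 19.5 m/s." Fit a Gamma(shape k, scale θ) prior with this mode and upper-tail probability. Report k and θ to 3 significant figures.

Gamma(k,θ) with k>1 has mode (k−1)θ, so θ = 6.67/(k−1).
Need P(X < 19.5) = 0.99 with θ tied to k this way. Start at k = 2, θ = 6.67: P(X<19.5) ≈ 0.789.
Too low — raise k to concentrate. Iterating converges to k ≈ 4.94.
Then θ = 6.67/(4.94−1) ≈ 1.69.

k ≈ 4.94, θ ≈ 1.69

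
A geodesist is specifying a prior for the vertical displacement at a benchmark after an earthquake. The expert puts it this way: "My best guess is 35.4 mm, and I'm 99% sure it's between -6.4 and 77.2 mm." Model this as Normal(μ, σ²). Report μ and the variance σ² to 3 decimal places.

μ = 35.400, σ² = 263.341

A symmetric 99% interval runs μ ± z·σ with z = 2.576.
Half-width = 41.8, so σ = 41.8/2.576 = 16.2278 and σ² = 263.341.
μ is the stated best guess, 35.400.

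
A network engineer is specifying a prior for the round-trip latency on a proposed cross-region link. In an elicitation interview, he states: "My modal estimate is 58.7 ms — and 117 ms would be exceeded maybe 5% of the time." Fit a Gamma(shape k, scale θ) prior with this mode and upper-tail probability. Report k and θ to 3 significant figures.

Gamma(k,θ) with k>1 has mode (k−1)θ, so θ = 58.7/(k−1).
Need P(X < 117) = 0.95 with θ tied to k this way. Start at k = 2, θ = 58.7: P(X<117) ≈ 0.592.
Too low — raise k to concentrate. Iterating converges to k ≈ 6.83.
Then θ = 58.7/(6.83−1) ≈ 10.1.

k ≈ 6.83, θ ≈ 10.1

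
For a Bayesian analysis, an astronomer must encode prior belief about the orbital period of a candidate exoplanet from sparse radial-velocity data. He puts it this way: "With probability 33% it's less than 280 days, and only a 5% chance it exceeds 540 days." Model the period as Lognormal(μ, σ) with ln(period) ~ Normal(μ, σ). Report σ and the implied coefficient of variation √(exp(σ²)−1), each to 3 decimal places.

σ ≈ 0.315, CV ≈ 0.323

If T ~ Lognormal(μ,σ) then ln T ~ Normal(μ,σ), so the p-quantile of ln T is μ + z_p·σ.
ln(280) = 5.635 and ln(540) = 6.292; z_{0.33} = -0.4399, z_{0.95} = 1.645.
σ = (6.292 − 5.635)/(1.645 − (-0.4399)) = 0.315.
μ = 5.635 − (-0.4399)·0.315 = 5.773.
CV = √(exp(σ²)−1) = √(exp(0.0992)−1) = 0.323.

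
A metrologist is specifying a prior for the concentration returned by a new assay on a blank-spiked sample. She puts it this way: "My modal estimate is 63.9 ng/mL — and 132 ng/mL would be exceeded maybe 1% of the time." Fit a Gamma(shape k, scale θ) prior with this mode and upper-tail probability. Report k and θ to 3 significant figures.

k ≈ 10.3, θ ≈ 6.89

Gamma(k,θ) with k>1 has mode (k−1)θ, so θ = 63.9/(k−1).
Need P(X < 132) = 0.99 with θ tied to k this way. Start at k = 2, θ = 63.9: P(X<132) ≈ 0.611.
Too low — raise k to concentrate. Iterating converges to k ≈ 10.3.
Then θ = 63.9/(10.3−1) ≈ 6.89.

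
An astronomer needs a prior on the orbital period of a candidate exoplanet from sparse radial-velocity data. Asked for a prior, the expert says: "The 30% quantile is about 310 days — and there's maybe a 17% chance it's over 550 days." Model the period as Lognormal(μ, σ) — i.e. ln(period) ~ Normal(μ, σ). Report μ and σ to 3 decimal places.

If T ~ Lognormal(μ,σ) then ln T ~ Normal(μ,σ), so the p-quantile of ln T is μ + z_p·σ.
ln(310) = 5.737 and ln(550) = 6.31; z_{0.3} = -0.5244, z_{0.83} = 0.9542.
σ = (6.31 − 5.737)/(0.9542 − (-0.5244)) = 0.388.
μ = 5.737 − (-0.5244)·0.388 = 5.940.

μ ≈ 5.940, σ ≈ 0.388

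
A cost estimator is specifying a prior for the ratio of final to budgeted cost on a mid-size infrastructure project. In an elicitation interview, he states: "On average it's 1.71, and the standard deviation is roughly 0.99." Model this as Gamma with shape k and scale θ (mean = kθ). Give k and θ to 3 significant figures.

k ≈ 2.98, θ ≈ 0.573

For Gamma(k, scale θ): mean = kθ, variance = kθ², so CV = 1/√k.
CV = SD/mean = 0.99/1.71 = 0.5789, hence k = 1/CV² = 2.98.
Then θ = mean/k = 1.71/2.98 = 0.573.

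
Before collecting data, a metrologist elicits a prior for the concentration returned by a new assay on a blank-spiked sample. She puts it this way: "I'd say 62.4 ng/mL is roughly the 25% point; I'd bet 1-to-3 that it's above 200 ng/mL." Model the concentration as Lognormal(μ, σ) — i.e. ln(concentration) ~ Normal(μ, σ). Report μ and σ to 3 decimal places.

μ ≈ 4.716, σ ≈ 0.863

If T ~ Lognormal(μ,σ) then ln T ~ Normal(μ,σ), so the p-quantile of ln T is μ + z_p·σ.
ln(62.4) = 4.134 and ln(200) = 5.298; z_{0.25} = -0.6745, z_{0.75} = 0.6745.
σ = (5.298 − 4.134)/(0.6745 − (-0.6745)) = 0.863.
μ = 4.134 − (-0.6745)·0.863 = 4.716.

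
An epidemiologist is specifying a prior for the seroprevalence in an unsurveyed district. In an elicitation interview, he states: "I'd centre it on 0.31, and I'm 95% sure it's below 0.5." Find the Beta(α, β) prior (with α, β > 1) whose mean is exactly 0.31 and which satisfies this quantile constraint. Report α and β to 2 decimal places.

α ≈ 5.38, β ≈ 11.98

With mean 0.31 fixed, write α = 0.31s, β = 0.69s where s = α+β.
Need P(θ < 0.5) = 0.95 under Beta(0.31s, 0.69s). Normal approximation: (q−m)/√(m(1−m)/s) ≈ z_{0.95} = 1.64, so s ≈ 0.31·0.69·(1.64)²/(0.5−0.31)² = 16.0.
At s = 16.0: P(θ<0.5) ≈ 0.943. Adjusting to match 0.95 gives s ≈ 17.36.
So α = 0.31·17.36 ≈ 5.38, β = 0.69·17.36 ≈ 11.98.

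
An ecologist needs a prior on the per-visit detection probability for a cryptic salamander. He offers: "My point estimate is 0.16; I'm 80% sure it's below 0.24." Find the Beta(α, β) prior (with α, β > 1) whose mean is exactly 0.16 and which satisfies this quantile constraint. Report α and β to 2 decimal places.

α ≈ 1.93, β ≈ 10.11

With mean 0.16 fixed, write α = 0.16s, β = 0.84s where s = α+β.
Need P(θ < 0.24) = 0.8 under Beta(0.16s, 0.84s). Normal approximation: (q−m)/√(m(1−m)/s) ≈ z_{0.8} = 0.842, so s ≈ 0.16·0.84·(0.842)²/(0.24−0.16)² = 14.9.
At s = 14.9: P(θ<0.24) ≈ 0.816. Adjusting to match 0.8 gives s ≈ 12.04.
So α = 0.16·12.04 ≈ 1.93, β = 0.84·12.04 ≈ 10.11.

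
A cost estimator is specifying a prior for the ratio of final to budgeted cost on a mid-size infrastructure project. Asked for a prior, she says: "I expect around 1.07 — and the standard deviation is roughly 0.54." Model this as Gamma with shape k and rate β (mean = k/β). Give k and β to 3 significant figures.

For Gamma(k, rate β): mean = k/β, variance = k/β², so CV = 1/√k.
CV = SD/mean = 0.54/1.07 = 0.5047, hence k = 1/CV² = 3.93.
Then β = k/mean = 3.93/1.07 = 3.67.

k ≈ 3.93, β ≈ 3.67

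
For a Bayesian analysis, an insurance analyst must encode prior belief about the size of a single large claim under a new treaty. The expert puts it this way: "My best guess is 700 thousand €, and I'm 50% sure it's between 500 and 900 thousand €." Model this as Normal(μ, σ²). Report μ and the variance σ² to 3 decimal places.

μ = 700.000, σ² = 87924.374

A symmetric 50% interval runs μ ± z·σ with z = 0.6745.
Half-width = 200, so σ = 200/0.6745 = 296.5204 and σ² = 87924.374.
μ is the stated best guess, 700.000.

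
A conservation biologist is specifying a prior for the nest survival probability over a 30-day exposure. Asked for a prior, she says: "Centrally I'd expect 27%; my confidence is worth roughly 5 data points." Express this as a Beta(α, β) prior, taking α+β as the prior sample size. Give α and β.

Under the effective-sample-size interpretation, Beta(α, β) has prior mean α/(α+β) and prior sample size α+β.
So α+β = 5 and α/(α+β) = 0.27, giving α = 0.27·5 = 1.35 and β = 5 − 1.35 = 3.65.

α = 1.35, β = 3.65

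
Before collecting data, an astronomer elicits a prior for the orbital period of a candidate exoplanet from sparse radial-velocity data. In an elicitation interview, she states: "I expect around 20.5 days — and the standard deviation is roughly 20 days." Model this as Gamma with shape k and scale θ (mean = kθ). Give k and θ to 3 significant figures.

For Gamma(k, scale θ): mean = kθ, variance = kθ², so CV = 1/√k.
CV = SD/mean = 20/20.5 = 0.9756, hence k = 1/CV² = 1.05.
Then θ = mean/k = 20.5/1.05 = 19.5.

k ≈ 1.05, θ ≈ 19.5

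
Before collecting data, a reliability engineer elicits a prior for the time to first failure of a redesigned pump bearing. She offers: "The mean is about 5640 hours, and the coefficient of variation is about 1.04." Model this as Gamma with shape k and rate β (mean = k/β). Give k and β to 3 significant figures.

k ≈ 0.925, β ≈ 0.000164

For Gamma(k, rate β): mean = k/β, variance = k/β², so CV = 1/√k.
CV = 1.04, hence k = 1/CV² = 0.925.
Then β = k/mean = 0.925/5640 = 0.000164.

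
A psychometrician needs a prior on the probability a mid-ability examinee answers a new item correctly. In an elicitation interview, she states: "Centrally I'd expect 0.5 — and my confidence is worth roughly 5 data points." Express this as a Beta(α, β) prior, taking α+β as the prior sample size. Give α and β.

Under the effective-sample-size interpretation, Beta(α, β) has prior mean α/(α+β) and prior sample size α+β.
So α+β = 5 and α/(α+β) = 0.5, giving α = 0.5·5 = 2.5 and β = 5 − 2.5 = 2.5.

α = 2.5, β = 2.5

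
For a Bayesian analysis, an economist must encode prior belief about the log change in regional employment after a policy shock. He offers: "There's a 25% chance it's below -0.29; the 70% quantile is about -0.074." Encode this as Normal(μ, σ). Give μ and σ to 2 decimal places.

The p-quantile of Normal(μ,σ) is μ + z_p·σ, with z_{0.25} = -0.6745 and z_{0.7} = 0.5244.
Eliminate σ: μ = (z₂·x₁ − z₁·x₂)/(z₂ − z₁) = (0.5244·-0.29 − (-0.6745)·-0.074)/1.199 = -0.17.
Then σ = (x₂ − x₁)/(z₂ − z₁) = (-0.074 − -0.29)/1.199 = 0.18.

μ = -0.17, σ = 0.18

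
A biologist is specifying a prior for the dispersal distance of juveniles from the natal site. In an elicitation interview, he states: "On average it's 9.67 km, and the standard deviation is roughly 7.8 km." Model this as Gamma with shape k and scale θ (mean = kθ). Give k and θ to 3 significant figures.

k ≈ 1.54, θ ≈ 6.29

For Gamma(k, scale θ): mean = kθ, variance = kθ², so CV = 1/√k.
CV = SD/mean = 7.8/9.67 = 0.8066, hence k = 1/CV² = 1.54.
Then θ = mean/k = 9.67/1.54 = 6.29.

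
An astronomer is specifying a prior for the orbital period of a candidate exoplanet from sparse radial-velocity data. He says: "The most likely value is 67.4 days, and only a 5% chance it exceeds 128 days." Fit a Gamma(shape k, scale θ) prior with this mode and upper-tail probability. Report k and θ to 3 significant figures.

k ≈ 7.76, θ ≈ 9.97

Gamma(k,θ) with k>1 has mode (k−1)θ, so θ = 67.4/(k−1).
Need P(X < 128) = 0.95 with θ tied to k this way. Start at k = 2, θ = 67.4: P(X<128) ≈ 0.566.
Too low — raise k to concentrate. Iterating converges to k ≈ 7.76.
Then θ = 67.4/(7.76−1) ≈ 9.97.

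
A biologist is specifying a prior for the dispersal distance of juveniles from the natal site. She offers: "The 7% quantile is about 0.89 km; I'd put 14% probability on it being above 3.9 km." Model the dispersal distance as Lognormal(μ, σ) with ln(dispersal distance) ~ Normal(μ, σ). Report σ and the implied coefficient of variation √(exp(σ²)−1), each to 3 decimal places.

σ ≈ 0.578, CV ≈ 0.630

If T ~ Lognormal(μ,σ) then ln T ~ Normal(μ,σ), so the p-quantile of ln T is μ + z_p·σ.
ln(0.89) = -0.1165 and ln(3.9) = 1.361; z_{0.07} = -1.476, z_{0.86} = 1.08.
σ = (1.361 − -0.1165)/(1.08 − (-1.476)) = 0.578.
μ = -0.1165 − (-1.476)·0.578 = 0.737.
CV = √(exp(σ²)−1) = √(exp(0.3341)−1) = 0.630.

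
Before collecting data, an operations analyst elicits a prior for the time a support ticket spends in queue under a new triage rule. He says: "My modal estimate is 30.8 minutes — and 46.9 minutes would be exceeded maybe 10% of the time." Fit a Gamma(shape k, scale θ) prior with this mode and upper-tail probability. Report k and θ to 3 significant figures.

k ≈ 11.5, θ ≈ 2.92

Gamma(k,θ) with k>1 has mode (k−1)θ, so θ = 30.8/(k−1).
Need P(X < 46.9) = 0.9 with θ tied to k this way. Start at k = 2, θ = 30.8: P(X<46.9) ≈ 0.450.
Too low — raise k to concentrate. Iterating converges to k ≈ 11.5.
Then θ = 30.8/(11.5−1) ≈ 2.92.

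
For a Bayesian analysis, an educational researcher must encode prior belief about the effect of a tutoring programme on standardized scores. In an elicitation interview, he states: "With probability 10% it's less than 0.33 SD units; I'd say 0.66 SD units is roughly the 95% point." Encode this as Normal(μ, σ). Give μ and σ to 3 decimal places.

The p-quantile of Normal(μ,σ) is μ + z_p·σ, with z_{0.1} = -1.282 and z_{0.95} = 1.645.
Eliminate σ: μ = (z₂·x₁ − z₁·x₂)/(z₂ − z₁) = (1.645·0.33 − (-1.282)·0.66)/2.926 = 0.475.
Then σ = (x₂ − x₁)/(z₂ − z₁) = (0.66 − 0.33)/2.926 = 0.113.

μ = 0.475, σ = 0.113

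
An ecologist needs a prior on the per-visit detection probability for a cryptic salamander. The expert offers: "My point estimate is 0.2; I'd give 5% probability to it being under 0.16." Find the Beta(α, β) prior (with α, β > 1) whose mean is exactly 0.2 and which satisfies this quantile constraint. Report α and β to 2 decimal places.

With mean 0.2 fixed, write α = 0.2s, β = 0.8s where s = α+β.
Need P(θ < 0.16) = 0.05 under Beta(0.2s, 0.8s). Normal approximation: (q−m)/√(m(1−m)/s) ≈ z_{0.05} = -1.64, so s ≈ 0.2·0.8·(-1.64)²/(0.16−0.2)² = 270.6.
At s = 270.6: P(θ<0.16) ≈ 0.044. Adjusting to match 0.05 gives s ≈ 251.69.
So α = 0.2·251.69 ≈ 50.34, β = 0.8·251.69 ≈ 201.35.

α ≈ 50.34, β ≈ 201.35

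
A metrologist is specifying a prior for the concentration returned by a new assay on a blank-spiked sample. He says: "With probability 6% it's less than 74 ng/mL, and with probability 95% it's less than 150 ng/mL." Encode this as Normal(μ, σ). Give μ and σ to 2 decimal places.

The p-quantile of Normal(μ,σ) is μ + z_p·σ, with z_{0.06} = -1.555 and z_{0.95} = 1.645.
Eliminate σ: μ = (z₂·x₁ − z₁·x₂)/(z₂ − z₁) = (1.645·74 − (-1.555)·150)/3.2 = 110.93.
Then σ = (x₂ − x₁)/(z₂ − z₁) = (150 − 74)/3.2 = 23.75.

μ = 110.93, σ = 23.75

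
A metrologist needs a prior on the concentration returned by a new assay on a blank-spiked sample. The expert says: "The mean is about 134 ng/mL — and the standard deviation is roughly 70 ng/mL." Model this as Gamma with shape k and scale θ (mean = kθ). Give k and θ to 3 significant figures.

For Gamma(k, scale θ): mean = kθ, variance = kθ², so CV = 1/√k.
CV = SD/mean = 70/134 = 0.5224, hence k = 1/CV² = 3.66.
Then θ = mean/k = 134/3.66 = 36.6.

k ≈ 3.66, θ ≈ 36.6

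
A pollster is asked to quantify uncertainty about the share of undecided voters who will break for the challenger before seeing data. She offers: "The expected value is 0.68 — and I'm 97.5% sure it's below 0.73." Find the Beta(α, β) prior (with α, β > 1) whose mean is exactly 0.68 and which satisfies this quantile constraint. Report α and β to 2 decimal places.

α ≈ 216.91, β ≈ 102.07

With mean 0.68 fixed, write α = 0.68s, β = 0.32s where s = α+β.
Need P(θ < 0.73) = 0.975 under Beta(0.68s, 0.32s). Normal approximation: (q−m)/√(m(1−m)/s) ≈ z_{0.975} = 1.96, so s ≈ 0.68·0.32·(1.96)²/(0.73−0.68)² = 334.4.
At s = 334.4: P(θ<0.73) ≈ 0.978. Adjusting to match 0.975 gives s ≈ 318.98.
So α = 0.68·318.98 ≈ 216.91, β = 0.32·318.98 ≈ 102.07.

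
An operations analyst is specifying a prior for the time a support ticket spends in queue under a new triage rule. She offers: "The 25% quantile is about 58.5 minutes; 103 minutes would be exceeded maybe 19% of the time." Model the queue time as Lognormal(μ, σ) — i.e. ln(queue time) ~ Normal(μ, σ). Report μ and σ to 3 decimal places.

If T ~ Lognormal(μ,σ) then ln T ~ Normal(μ,σ), so the p-quantile of ln T is μ + z_p·σ.
ln(58.5) = 4.069 and ln(103) = 4.635; z_{0.25} = -0.6745, z_{0.81} = 0.8779.
σ = (4.635 − 4.069)/(0.8779 − (-0.6745)) = 0.364.
μ = 4.069 − (-0.6745)·0.364 = 4.315.

μ ≈ 4.315, σ ≈ 0.364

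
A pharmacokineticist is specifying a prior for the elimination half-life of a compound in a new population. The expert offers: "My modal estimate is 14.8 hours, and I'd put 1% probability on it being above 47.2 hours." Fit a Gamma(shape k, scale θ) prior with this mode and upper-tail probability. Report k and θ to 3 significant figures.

k ≈ 4.3, θ ≈ 4.49

Gamma(k,θ) with k>1 has mode (k−1)θ, so θ = 14.8/(k−1).
Need P(X < 47.2) = 0.99 with θ tied to k this way. Start at k = 2, θ = 14.8: P(X<47.2) ≈ 0.827.
Too low — raise k to concentrate. Iterating converges to k ≈ 4.3.
Then θ = 14.8/(4.3−1) ≈ 4.49.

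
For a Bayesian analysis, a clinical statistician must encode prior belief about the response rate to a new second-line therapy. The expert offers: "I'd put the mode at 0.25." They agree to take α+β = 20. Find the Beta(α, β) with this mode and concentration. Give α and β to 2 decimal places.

For α,β > 1 the Beta mode is (α−1)/(α+β−2). With α+β = 20, the mode is (α−1)/18.
Set (α−1)/18 = 0.25 → α = 1 + 0.25·18 = 5.50.
β = 20 − α = 14.50.

α = 5.50, β = 14.50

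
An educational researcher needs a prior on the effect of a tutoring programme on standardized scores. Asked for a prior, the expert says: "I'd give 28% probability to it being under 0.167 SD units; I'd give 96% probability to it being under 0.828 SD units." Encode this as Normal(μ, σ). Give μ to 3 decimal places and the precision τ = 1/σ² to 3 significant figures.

μ = 0.332, τ = 12.5

The p-quantile of Normal(μ,σ) is μ + z_p·σ, with z_{0.28} = -0.5828 and z_{0.96} = 1.751.
Eliminate σ: μ = (z₂·x₁ − z₁·x₂)/(z₂ − z₁) = (1.751·0.167 − (-0.5828)·0.828)/2.334 = 0.332.
Then σ = (x₂ − x₁)/(z₂ − z₁) = (0.828 − 0.167)/2.334 = 0.283.
Precision τ = 1/σ² = 1/0.2833² = 12.5.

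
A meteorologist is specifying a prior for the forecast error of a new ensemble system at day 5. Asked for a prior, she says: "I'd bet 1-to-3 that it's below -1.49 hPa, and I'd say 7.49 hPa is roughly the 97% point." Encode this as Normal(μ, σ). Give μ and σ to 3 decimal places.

μ = 0.880, σ = 3.514

For Normal(μ,σ), the p-quantile is μ + z_p·σ. Here z_{0.25} = -0.6745, z_{0.97} = 1.881.
So -1.49 = μ − 0.6745σ and 7.49 = μ + 1.881σ.
Subtracting: σ = (7.49 − -1.49)/(1.881 − (-0.6745)) = 3.514.
Then μ = -1.49 − (-0.6745)·3.514 = 0.880.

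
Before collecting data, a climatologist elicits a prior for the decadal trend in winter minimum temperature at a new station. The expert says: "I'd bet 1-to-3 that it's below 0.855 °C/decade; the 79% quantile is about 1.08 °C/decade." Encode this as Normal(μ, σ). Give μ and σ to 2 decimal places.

μ = 0.96, σ = 0.15

The p-quantile of Normal(μ,σ) is μ + z_p·σ, with z_{0.25} = -0.6745 and z_{0.79} = 0.8064.
Eliminate σ: μ = (z₂·x₁ − z₁·x₂)/(z₂ − z₁) = (0.8064·0.855 − (-0.6745)·1.08)/1.481 = 0.96.
Then σ = (x₂ − x₁)/(z₂ − z₁) = (1.08 − 0.855)/1.481 = 0.15.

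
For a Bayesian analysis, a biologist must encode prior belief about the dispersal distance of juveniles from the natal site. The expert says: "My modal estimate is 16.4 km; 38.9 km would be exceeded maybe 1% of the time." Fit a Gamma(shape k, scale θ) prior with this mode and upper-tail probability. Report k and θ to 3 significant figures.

k ≈ 7.36, θ ≈ 2.58

Gamma(k,θ) with k>1 has mode (k−1)θ, so θ = 16.4/(k−1).
Need P(X < 38.9) = 0.99 with θ tied to k this way. Start at k = 2, θ = 16.4: P(X<38.9) ≈ 0.685.
Too low — raise k to concentrate. Iterating converges to k ≈ 7.36.
Then θ = 16.4/(7.36−1) ≈ 2.58.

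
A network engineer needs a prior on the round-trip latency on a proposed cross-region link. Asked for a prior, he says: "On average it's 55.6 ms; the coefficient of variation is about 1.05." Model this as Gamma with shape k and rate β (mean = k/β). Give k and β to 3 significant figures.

For Gamma(k, rate β): mean = k/β, variance = k/β², so CV = 1/√k.
CV = 1.05, hence k = 1/CV² = 0.907.
Then β = k/mean = 0.907/55.6 = 0.0163.

k ≈ 0.907, β ≈ 0.0163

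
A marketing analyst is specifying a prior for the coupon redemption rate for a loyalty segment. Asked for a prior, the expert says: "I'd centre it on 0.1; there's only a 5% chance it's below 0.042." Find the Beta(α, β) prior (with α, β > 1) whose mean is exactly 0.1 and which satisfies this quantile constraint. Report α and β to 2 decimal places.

With mean 0.1 fixed, write α = 0.1s, β = 0.9s where s = α+β.
Need P(θ < 0.042) = 0.05 under Beta(0.1s, 0.9s). Normal approximation: (q−m)/√(m(1−m)/s) ≈ z_{0.05} = -1.64, so s ≈ 0.1·0.9·(-1.64)²/(0.042−0.1)² = 72.4.
At s = 72.4: P(θ<0.042) ≈ 0.024. Adjusting to match 0.05 gives s ≈ 52.04.
So α = 0.1·52.04 ≈ 5.20, β = 0.9·52.04 ≈ 46.84.

α ≈ 5.20, β ≈ 46.84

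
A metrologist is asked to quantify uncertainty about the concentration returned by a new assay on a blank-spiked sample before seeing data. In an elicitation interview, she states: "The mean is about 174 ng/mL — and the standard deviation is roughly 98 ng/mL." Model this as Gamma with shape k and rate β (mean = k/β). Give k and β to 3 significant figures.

k ≈ 3.15, β ≈ 0.0181

For Gamma(k, rate β): mean = k/β, variance = k/β², so CV = 1/√k.
CV = SD/mean = 98/174 = 0.5632, hence k = 1/CV² = 3.15.
Then β = k/mean = 3.15/174 = 0.0181.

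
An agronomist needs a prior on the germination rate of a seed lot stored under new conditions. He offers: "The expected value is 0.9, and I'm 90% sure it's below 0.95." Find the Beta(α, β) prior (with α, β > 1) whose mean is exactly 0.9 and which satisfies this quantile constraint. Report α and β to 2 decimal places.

α ≈ 44.03, β ≈ 4.89

With mean 0.9 fixed, write α = 0.9s, β = 0.1s where s = α+β.
Need P(θ < 0.95) = 0.9 under Beta(0.9s, 0.1s). Normal approximation: (q−m)/√(m(1−m)/s) ≈ z_{0.9} = 1.28, so s ≈ 0.9·0.1·(1.28)²/(0.95−0.9)² = 59.1.
At s = 59.1: P(θ<0.95) ≈ 0.924. Adjusting to match 0.9 gives s ≈ 48.92.
So α = 0.9·48.92 ≈ 44.03, β = 0.1·48.92 ≈ 4.89.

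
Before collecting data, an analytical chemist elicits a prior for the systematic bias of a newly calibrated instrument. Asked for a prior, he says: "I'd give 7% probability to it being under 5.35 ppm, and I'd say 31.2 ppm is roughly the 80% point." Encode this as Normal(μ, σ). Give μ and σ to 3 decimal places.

μ = 21.812, σ = 11.155

For Normal(μ,σ), the p-quantile is μ + z_p·σ. Here z_{0.07} = -1.476, z_{0.8} = 0.8416.
So 5.35 = μ − 1.476σ and 31.2 = μ + 0.8416σ.
Subtracting: σ = (31.2 − 5.35)/(0.8416 − (-1.476)) = 11.155.
Then μ = 5.35 − (-1.476)·11.155 = 21.812.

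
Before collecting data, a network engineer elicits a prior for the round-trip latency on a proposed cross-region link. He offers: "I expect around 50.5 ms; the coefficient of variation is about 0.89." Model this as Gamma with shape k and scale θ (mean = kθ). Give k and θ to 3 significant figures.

k ≈ 1.26, θ ≈ 40

For Gamma(k, scale θ): mean = kθ, variance = kθ², so CV = 1/√k.
CV = 0.89, hence k = 1/CV² = 1.26.
Then θ = mean/k = 50.5/1.26 = 40.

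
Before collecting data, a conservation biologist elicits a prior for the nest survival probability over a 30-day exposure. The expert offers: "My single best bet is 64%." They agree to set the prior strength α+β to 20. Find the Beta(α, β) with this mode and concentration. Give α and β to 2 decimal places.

For α,β > 1 the Beta mode is (α−1)/(α+β−2). With α+β = 20, the mode is (α−1)/18.
Set (α−1)/18 = 0.64 → α = 1 + 0.64·18 = 12.52.
β = 20 − α = 7.48.

α = 12.52, β = 7.48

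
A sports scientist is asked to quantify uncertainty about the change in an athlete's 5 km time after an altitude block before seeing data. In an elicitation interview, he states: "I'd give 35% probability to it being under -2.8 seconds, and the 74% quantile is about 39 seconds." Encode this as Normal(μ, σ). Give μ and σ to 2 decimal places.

μ = 12.86, σ = 40.64

The p-quantile of Normal(μ,σ) is μ + z_p·σ, with z_{0.35} = -0.3853 and z_{0.74} = 0.6433.
Eliminate σ: μ = (z₂·x₁ − z₁·x₂)/(z₂ − z₁) = (0.6433·-2.8 − (-0.3853)·39)/1.029 = 12.86.
Then σ = (x₂ − x₁)/(z₂ − z₁) = (39 − -2.8)/1.029 = 40.64.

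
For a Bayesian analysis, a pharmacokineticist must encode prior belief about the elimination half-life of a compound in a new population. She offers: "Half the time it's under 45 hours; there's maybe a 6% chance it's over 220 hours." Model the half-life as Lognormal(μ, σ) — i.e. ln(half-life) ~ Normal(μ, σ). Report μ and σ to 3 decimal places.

μ ≈ 3.807, σ ≈ 1.021

If T ~ Lognormal(μ,σ) then ln T ~ Normal(μ,σ), so the p-quantile of ln T is μ + z_p·σ.
ln(45) = 3.807 and ln(220) = 5.394; z_{0.5} = 0, z_{0.94} = 1.555.
σ = (5.394 − 3.807)/(1.555 − (0)) = 1.021.
μ = 3.807 − (0)·1.021 = 3.807.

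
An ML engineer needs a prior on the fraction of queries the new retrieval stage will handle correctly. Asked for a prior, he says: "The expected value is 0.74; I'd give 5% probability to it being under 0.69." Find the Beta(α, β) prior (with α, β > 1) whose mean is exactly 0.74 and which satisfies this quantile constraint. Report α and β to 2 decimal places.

α ≈ 161.27, β ≈ 56.66

With mean 0.74 fixed, write α = 0.74s, β = 0.26s where s = α+β.
Need P(θ < 0.69) = 0.05 under Beta(0.74s, 0.26s). Normal approximation: (q−m)/√(m(1−m)/s) ≈ z_{0.05} = -1.64, so s ≈ 0.74·0.26·(-1.64)²/(0.69−0.74)² = 208.2.
At s = 208.2: P(θ<0.69) ≈ 0.054. Adjusting to match 0.05 gives s ≈ 217.93.
So α = 0.74·217.93 ≈ 161.27, β = 0.26·217.93 ≈ 56.66.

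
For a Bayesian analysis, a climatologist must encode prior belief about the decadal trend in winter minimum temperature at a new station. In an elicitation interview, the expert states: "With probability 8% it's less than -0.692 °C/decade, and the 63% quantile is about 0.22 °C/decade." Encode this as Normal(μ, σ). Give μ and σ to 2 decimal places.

μ = 0.05, σ = 0.53

The p-quantile of Normal(μ,σ) is μ + z_p·σ, with z_{0.08} = -1.405 and z_{0.63} = 0.3319.
Eliminate σ: μ = (z₂·x₁ − z₁·x₂)/(z₂ − z₁) = (0.3319·-0.692 − (-1.405)·0.22)/1.737 = 0.05.
Then σ = (x₂ − x₁)/(z₂ − z₁) = (0.22 − -0.692)/1.737 = 0.53.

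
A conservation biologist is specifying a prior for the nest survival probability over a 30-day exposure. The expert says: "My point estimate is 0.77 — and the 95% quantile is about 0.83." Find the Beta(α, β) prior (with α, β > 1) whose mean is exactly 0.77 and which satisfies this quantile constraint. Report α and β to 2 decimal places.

α ≈ 93.36, β ≈ 27.89

With mean 0.77 fixed, write α = 0.77s, β = 0.23s where s = α+β.
Need P(θ < 0.83) = 0.95 under Beta(0.77s, 0.23s). Normal approximation: (q−m)/√(m(1−m)/s) ≈ z_{0.95} = 1.64, so s ≈ 0.77·0.23·(1.64)²/(0.83−0.77)² = 133.1.
At s = 133.1: P(θ<0.83) ≈ 0.958. Adjusting to match 0.95 gives s ≈ 121.25.
So α = 0.77·121.25 ≈ 93.36, β = 0.23·121.25 ≈ 27.89.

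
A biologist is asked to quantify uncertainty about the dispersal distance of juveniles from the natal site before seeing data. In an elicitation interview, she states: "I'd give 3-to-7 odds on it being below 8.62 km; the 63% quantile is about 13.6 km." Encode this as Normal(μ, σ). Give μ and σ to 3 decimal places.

μ = 11.670, σ = 5.816

The p-quantile of Normal(μ,σ) is μ + z_p·σ, with z_{0.3} = -0.5244 and z_{0.63} = 0.3319.
Eliminate σ: μ = (z₂·x₁ − z₁·x₂)/(z₂ − z₁) = (0.3319·8.62 − (-0.5244)·13.6)/0.8563 = 11.670.
Then σ = (x₂ − x₁)/(z₂ − z₁) = (13.6 − 8.62)/0.8563 = 5.816.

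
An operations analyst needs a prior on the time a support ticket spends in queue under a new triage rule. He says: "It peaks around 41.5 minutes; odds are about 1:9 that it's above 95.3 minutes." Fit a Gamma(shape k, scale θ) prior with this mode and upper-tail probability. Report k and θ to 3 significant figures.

k ≈ 3.78, θ ≈ 14.9

Gamma(k,θ) with k>1 has mode (k−1)θ, so θ = 41.5/(k−1).
Need P(X < 95.3) = 0.9 with θ tied to k this way. Start at k = 2, θ = 41.5: P(X<95.3) ≈ 0.668.
Too low — raise k to concentrate. Iterating converges to k ≈ 3.78.
Then θ = 41.5/(3.78−1) ≈ 14.9.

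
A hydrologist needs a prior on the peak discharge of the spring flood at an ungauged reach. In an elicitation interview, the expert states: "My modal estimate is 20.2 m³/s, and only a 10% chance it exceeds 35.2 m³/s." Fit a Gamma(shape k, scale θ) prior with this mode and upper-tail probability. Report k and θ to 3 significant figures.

Gamma(k,θ) with k>1 has mode (k−1)θ, so θ = 20.2/(k−1).
Need P(X < 35.2) = 0.9 with θ tied to k this way. Start at k = 2, θ = 20.2: P(X<35.2) ≈ 0.520.
Too low — raise k to concentrate. Iterating converges to k ≈ 7.15.
Then θ = 20.2/(7.15−1) ≈ 3.28.

k ≈ 7.15, θ ≈ 3.28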